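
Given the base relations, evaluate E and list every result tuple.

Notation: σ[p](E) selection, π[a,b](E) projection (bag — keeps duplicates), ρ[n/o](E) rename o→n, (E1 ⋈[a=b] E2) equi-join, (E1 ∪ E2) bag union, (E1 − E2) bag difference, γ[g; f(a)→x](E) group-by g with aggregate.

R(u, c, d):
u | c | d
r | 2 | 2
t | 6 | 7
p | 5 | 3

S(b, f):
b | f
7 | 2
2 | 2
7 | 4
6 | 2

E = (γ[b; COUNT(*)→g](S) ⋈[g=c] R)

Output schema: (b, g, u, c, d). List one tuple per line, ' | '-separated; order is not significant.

Per-node cardinality:
  S → 4
  γ[b; COUNT(*)→g](S) → 3
  R → 3
  (γ[b; COUNT(*)→g](S) ⋈[g=c] R) → 1

== RESULT ==
b | g | u | c | d
7 | 2 | r | 2 | 2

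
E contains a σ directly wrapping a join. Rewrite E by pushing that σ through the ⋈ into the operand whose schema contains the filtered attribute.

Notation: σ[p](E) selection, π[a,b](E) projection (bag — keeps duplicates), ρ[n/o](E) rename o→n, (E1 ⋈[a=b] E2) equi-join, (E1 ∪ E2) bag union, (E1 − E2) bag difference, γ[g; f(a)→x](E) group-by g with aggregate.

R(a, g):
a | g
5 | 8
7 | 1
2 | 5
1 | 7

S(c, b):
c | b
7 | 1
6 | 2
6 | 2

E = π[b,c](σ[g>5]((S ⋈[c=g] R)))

σ filters on g, owned by the right side.
E' = π[b,c]((S ⋈[c=g] σ[g>5](R)))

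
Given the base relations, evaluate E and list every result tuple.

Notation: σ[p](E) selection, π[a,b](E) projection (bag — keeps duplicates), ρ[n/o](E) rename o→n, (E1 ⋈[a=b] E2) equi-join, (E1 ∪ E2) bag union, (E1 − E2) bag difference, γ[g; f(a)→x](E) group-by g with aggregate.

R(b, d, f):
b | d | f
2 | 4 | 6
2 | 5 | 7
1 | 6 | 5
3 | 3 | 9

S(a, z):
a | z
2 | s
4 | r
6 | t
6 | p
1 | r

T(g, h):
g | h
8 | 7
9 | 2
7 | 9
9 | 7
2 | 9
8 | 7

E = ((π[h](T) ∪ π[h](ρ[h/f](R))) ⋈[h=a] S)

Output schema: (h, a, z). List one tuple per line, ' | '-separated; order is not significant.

Row counts bottom-up:
  T → 6
  π[h](T) → 6
  R → 4
  ρ[h/f](R) → 4
  π[h](ρ[h/f](R)) → 4
  (π[h](T) ∪ π[h](ρ[h/f](R))) → 10
  S → 5
  ((π[h](T) ∪ π[h](ρ[h/f](R))) ⋈[h=a] S) → 3

== RESULT ==
h | a | z
2 | 2 | s
6 | 6 | p
6 | 6 | t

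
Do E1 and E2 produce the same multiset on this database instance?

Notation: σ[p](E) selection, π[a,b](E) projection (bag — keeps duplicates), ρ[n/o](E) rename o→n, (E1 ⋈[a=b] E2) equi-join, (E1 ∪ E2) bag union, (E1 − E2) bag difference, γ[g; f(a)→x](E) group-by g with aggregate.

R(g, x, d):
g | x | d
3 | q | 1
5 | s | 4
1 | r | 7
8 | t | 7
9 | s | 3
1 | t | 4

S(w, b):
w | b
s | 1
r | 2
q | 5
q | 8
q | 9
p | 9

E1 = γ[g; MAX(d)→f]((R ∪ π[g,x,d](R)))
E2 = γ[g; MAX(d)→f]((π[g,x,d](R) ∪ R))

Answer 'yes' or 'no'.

E1 per-node cardinality:
  R → 6
  R → 6
  π[g,x,d](R) → 6
  (R ∪ π[g,x,d](R)) → 12
  γ[g; MAX(d)→f]((R ∪ π[g,x,d](R))) → 5
E2 per-node cardinality:
  R → 6
  π[g,x,d](R) → 6
  R → 6
  (π[g,x,d](R) ∪ R) → 12
  γ[g; MAX(d)→f]((π[g,x,d](R) ∪ R)) → 5

E1 and E2 produce the same multiset:
g | f
1 | 7
3 | 1
5 | 4
8 | 7
9 | 3

yes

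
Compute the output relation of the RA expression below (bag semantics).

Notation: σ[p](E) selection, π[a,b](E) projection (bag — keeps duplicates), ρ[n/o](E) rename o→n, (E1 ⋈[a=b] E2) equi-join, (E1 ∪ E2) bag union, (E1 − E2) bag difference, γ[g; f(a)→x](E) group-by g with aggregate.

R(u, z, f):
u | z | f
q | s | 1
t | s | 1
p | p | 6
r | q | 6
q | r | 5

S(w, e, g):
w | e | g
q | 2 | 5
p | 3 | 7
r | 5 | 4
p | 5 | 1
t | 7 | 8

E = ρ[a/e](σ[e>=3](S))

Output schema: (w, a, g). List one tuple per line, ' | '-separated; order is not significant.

Subexpression sizes:
  S → 5
  σ[e>=3](S) → 4
  ρ[a/e](σ[e>=3](S)) → 4

== RESULT ==
w | a | g
p | 3 | 7
p | 5 | 1
r | 5 | 4
t | 7 | 8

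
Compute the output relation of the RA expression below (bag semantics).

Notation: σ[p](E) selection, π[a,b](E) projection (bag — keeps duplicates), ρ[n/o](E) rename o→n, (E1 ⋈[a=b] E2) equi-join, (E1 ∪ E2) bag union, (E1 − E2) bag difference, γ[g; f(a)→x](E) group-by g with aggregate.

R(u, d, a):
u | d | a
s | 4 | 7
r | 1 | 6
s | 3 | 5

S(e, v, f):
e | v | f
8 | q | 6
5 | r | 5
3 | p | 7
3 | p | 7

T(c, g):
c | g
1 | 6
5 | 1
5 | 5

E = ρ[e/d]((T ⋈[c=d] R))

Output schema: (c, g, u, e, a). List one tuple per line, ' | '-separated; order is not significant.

Per-node cardinality:
  T → 3
  R → 3
  (T ⋈[c=d] R) → 1
  ρ[e/d]((T ⋈[c=d] R)) → 1

== RESULT ==
c | g | u | e | a
1 | 6 | r | 1 | 6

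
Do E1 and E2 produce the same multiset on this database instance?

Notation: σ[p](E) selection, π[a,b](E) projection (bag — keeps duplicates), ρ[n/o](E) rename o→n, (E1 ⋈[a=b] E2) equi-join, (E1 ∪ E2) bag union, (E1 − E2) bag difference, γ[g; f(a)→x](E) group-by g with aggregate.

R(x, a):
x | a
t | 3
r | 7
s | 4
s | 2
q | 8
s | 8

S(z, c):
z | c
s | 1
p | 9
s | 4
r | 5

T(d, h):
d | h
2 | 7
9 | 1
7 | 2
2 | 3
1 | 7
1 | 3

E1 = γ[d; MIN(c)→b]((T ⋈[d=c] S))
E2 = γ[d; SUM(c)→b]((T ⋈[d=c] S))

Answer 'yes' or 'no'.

E1 subexpression sizes:
  T → 6
  S → 4
  (T ⋈[d=c] S) → 3
  γ[d; MIN(c)→b]((T ⋈[d=c] S)) → 2
E2 subexpression sizes:
  T → 6
  S → 4
  (T ⋈[d=c] S) → 3
  γ[d; SUM(c)→b]((T ⋈[d=c] S)) → 2

E1 result:
d | b
1 | 1
9 | 9
E2 result:
d | b
1 | 2
9 | 9
Witness: (1, 1) appears 1× in E1 but 0× in E2.

no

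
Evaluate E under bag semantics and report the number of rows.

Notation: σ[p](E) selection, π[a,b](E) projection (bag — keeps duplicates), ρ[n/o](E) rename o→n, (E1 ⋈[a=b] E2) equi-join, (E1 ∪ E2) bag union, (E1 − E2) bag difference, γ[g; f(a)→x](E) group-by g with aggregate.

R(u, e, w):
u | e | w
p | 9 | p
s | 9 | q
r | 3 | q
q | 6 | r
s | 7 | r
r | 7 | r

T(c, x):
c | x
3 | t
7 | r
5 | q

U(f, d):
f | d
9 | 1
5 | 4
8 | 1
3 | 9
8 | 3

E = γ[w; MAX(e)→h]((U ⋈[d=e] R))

Stepwise |·|:
  U → 5
  R → 6
  (U ⋈[d=e] R) → 3
  γ[w; MAX(e)→h]((U ⋈[d=e] R)) → 2

|E| = 2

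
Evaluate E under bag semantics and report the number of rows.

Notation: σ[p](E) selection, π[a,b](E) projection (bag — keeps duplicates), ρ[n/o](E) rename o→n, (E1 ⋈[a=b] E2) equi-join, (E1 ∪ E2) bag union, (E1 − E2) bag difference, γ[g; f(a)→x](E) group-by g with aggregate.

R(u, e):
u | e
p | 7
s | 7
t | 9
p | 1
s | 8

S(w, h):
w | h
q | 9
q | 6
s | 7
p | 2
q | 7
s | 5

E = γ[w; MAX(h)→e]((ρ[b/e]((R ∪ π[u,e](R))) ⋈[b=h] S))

Per-node cardinality:
  R → 5
  R → 5
  π[u,e](R) → 5
  (R ∪ π[u,e](R)) → 10
  ρ[b/e]((R ∪ π[u,e](R))) → 10
  S → 6
  (ρ[b/e]((R ∪ π[u,e](R))) ⋈[b=h] S) → 10
  γ[w; MAX(h)→e]((ρ[b/e]((R ∪ π[u,e](R))) ⋈[b=h] S)) → 2

|E| = 2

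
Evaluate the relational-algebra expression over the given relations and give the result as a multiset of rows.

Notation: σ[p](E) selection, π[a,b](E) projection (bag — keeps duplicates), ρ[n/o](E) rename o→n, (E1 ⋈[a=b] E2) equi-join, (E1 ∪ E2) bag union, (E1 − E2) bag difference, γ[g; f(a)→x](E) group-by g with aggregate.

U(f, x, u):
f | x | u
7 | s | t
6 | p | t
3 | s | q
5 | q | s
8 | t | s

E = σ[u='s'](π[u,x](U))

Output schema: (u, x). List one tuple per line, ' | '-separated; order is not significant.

Stepwise |·|:
  U → 5
  π[u,x](U) → 5
  σ[u='s'](π[u,x](U)) → 2

== RESULT ==
u | x
s | q
s | t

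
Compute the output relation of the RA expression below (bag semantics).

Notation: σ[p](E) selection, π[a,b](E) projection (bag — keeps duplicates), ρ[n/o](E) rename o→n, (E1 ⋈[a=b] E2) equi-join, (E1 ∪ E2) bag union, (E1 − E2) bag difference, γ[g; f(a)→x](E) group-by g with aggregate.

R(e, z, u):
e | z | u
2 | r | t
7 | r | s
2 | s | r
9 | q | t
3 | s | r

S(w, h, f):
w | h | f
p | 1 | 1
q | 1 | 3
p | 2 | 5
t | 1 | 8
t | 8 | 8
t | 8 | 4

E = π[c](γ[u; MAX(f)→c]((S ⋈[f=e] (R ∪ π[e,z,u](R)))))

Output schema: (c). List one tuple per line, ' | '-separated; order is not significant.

Subexpression sizes:
  S → 6
  R → 5
  R → 5
  π[e,z,u](R) → 5
  (R ∪ π[e,z,u](R)) → 10
  (S ⋈[f=e] (R ∪ π[e,z,u](R))) → 2
  γ[u; MAX(f)→c]((S ⋈[f=e] (R ∪ π[e,z,u](R)))) → 1
  π[c](γ[u; MAX(f)→c]((S ⋈[f=e] (R ∪ π[e,z,u](R))))) → 1

== RESULT ==
c
3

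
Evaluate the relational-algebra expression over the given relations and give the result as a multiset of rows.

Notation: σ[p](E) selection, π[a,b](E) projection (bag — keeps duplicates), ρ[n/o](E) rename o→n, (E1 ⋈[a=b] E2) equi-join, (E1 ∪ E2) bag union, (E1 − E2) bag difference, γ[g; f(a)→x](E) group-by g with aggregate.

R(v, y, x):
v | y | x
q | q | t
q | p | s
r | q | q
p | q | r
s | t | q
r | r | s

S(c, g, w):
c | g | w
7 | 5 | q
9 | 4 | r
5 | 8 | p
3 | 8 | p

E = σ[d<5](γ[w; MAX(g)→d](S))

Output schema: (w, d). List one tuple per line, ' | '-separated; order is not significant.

Row counts bottom-up:
  S → 4
  γ[w; MAX(g)→d](S) → 3
  σ[d<5](γ[w; MAX(g)→d](S)) → 1

== RESULT ==
w | d
r | 4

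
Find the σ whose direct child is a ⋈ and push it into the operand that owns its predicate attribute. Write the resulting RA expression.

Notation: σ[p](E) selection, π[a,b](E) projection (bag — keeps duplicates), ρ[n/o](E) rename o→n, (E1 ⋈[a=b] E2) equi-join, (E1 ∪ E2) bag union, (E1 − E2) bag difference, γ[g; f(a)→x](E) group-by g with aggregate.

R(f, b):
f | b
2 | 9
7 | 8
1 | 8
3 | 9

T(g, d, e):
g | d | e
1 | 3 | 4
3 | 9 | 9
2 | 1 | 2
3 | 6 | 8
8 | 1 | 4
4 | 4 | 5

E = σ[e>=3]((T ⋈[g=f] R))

σ filters on e, owned by the left side.
E' = (σ[e>=3](T) ⋈[g=f] R)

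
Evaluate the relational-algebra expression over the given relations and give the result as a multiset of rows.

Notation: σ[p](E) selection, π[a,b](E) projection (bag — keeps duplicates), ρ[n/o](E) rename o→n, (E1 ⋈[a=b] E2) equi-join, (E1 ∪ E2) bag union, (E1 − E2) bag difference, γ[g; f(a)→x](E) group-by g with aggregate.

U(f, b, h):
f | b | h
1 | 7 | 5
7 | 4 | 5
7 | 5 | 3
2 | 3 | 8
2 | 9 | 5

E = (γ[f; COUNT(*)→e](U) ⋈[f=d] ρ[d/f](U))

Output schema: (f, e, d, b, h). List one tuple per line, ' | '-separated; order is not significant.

Row counts bottom-up:
  U → 5
  γ[f; COUNT(*)→e](U) → 3
  U → 5
  ρ[d/f](U) → 5
  (γ[f; COUNT(*)→e](U) ⋈[f=d] ρ[d/f](U)) → 5

== RESULT ==
f | e | d | b | h
1 | 1 | 1 | 7 | 5
2 | 2 | 2 | 3 | 8
2 | 2 | 2 | 9 | 5
7 | 2 | 7 | 4 | 5
7 | 2 | 7 | 5 | 3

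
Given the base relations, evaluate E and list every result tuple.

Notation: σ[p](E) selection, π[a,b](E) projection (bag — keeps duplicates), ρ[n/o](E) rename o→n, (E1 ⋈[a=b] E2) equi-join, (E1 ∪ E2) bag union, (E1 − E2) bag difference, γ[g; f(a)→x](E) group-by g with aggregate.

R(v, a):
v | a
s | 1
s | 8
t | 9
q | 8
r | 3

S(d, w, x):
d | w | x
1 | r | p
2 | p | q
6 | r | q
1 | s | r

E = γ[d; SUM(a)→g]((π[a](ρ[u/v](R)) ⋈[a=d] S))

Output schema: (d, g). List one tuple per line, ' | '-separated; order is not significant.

Per-node cardinality:
  R → 5
  ρ[u/v](R) → 5
  π[a](ρ[u/v](R)) → 5
  S → 4
  (π[a](ρ[u/v](R)) ⋈[a=d] S) → 2
  γ[d; SUM(a)→g]((π[a](ρ[u/v](R)) ⋈[a=d] S)) → 1

== RESULT ==
d | g
1 | 2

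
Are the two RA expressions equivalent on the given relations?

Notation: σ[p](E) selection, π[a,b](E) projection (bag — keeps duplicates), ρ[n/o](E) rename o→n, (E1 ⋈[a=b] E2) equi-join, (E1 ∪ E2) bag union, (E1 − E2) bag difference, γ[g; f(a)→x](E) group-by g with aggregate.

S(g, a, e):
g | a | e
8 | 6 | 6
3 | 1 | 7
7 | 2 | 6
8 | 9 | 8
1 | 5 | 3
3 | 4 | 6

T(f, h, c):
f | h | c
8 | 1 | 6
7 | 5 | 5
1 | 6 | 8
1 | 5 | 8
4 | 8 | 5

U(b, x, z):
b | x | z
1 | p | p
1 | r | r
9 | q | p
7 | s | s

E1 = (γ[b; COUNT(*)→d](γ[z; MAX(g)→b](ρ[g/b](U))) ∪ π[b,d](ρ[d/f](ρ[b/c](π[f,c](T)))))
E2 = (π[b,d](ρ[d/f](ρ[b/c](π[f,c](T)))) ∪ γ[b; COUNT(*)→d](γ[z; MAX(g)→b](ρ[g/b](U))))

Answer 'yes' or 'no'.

E1 row counts bottom-up:
  U → 4
  ρ[g/b](U) → 4
  γ[z; MAX(g)→b](ρ[g/b](U)) → 3
  γ[b; COUNT(*)→d](γ[z; MAX(g)→b](ρ[g/b](U))) → 3
  T → 5
  π[f,c](T) → 5
  ρ[b/c](π[f,c](T)) → 5
  ρ[d/f](ρ[b/c](π[f,c](T))) → 5
  π[b,d](ρ[d/f](ρ[b/c](π[f,c](T)))) → 5
  (γ[b; COUNT(*)→d](γ[z; MAX(g)→b](ρ[g/b](U))) ∪ π[b,d](ρ[d/f](ρ[b/c](π[f,c](T))))) → 8
E2 row counts bottom-up:
  T → 5
  π[f,c](T) → 5
  ρ[b/c](π[f,c](T)) → 5
  ρ[d/f](ρ[b/c](π[f,c](T))) → 5
  π[b,d](ρ[d/f](ρ[b/c](π[f,c](T)))) → 5
  U → 4
  ρ[g/b](U) → 4
  γ[z; MAX(g)→b](ρ[g/b](U)) → 3
  γ[b; COUNT(*)→d](γ[z; MAX(g)→b](ρ[g/b](U))) → 3
  (π[b,d](ρ[d/f](ρ[b/c](π[f,c](T)))) ∪ γ[b; COUNT(*)→d](γ[z; MAX(g)→b](ρ[g/b](U)))) → 8

E1 and E2 produce the same multiset:
b | d
1 | 1
5 | 4
5 | 7
6 | 8
7 | 1
8 | 1
8 | 1
9 | 1

yes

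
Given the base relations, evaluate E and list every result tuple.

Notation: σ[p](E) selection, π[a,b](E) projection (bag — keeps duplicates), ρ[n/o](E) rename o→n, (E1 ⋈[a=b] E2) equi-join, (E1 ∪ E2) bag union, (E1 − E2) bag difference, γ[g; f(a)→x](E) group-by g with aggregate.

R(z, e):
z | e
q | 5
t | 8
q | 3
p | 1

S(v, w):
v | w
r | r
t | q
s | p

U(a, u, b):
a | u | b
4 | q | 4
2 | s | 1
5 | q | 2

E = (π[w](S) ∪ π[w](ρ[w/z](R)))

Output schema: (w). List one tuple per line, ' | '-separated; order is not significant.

Row counts bottom-up:
  S → 3
  π[w](S) → 3
  R → 4
  ρ[w/z](R) → 4
  π[w](ρ[w/z](R)) → 4
  (π[w](S) ∪ π[w](ρ[w/z](R))) → 7

== RESULT ==
w
p
p
q
q
q
r
t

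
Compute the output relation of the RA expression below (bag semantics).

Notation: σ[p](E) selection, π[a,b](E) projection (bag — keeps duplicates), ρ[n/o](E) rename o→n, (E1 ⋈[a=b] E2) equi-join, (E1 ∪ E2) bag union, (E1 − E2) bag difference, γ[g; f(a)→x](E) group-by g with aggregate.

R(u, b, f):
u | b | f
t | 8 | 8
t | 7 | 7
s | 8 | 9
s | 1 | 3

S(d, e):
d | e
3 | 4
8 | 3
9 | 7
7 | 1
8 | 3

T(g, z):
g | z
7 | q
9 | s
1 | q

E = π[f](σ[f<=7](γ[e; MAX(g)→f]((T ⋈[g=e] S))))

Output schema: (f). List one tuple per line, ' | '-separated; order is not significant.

Per-node cardinality:
  T → 3
  S → 5
  (T ⋈[g=e] S) → 2
  γ[e; MAX(g)→f]((T ⋈[g=e] S)) → 2
  σ[f<=7](γ[e; MAX(g)→f]((T ⋈[g=e] S))) → 2
  π[f](σ[f<=7](γ[e; MAX(g)→f]((T ⋈[g=e] S)))) → 2

== RESULT ==
f
1
7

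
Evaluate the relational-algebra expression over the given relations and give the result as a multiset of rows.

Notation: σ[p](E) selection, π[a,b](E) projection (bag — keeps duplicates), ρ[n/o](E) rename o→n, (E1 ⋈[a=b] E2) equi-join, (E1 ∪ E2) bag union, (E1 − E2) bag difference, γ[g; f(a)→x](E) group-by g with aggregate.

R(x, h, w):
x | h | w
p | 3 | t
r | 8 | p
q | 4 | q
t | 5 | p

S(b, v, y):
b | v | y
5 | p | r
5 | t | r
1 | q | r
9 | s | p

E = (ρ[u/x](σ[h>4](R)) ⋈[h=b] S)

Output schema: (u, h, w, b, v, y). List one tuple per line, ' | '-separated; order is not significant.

Stepwise |·|:
  R → 4
  σ[h>4](R) → 2
  ρ[u/x](σ[h>4](R)) → 2
  S → 4
  (ρ[u/x](σ[h>4](R)) ⋈[h=b] S) → 2

== RESULT ==
u | h | w | b | v | y
t | 5 | p | 5 | p | r
t | 5 | p | 5 | t | r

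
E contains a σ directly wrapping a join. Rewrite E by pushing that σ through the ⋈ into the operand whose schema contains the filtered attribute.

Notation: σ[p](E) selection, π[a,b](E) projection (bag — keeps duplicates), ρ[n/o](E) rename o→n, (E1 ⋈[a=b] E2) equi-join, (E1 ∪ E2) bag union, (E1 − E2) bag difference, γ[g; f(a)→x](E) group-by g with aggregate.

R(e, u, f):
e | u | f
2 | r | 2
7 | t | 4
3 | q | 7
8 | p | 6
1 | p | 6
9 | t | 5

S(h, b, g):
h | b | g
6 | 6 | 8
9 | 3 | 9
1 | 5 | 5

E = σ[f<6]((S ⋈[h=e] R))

σ filters on f, owned by the right side.
E' = (S ⋈[h=e] σ[f<6](R))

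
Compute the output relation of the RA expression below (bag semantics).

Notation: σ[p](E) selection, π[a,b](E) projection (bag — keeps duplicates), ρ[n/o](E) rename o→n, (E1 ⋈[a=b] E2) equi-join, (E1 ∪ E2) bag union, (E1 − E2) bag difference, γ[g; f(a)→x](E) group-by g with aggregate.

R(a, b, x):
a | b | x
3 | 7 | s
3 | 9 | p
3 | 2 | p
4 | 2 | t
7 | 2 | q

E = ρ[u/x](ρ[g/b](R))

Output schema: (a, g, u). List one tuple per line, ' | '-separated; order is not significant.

Stepwise |·|:
  R → 5
  ρ[g/b](R) → 5
  ρ[u/x](ρ[g/b](R)) → 5

== RESULT ==
a | g | u
3 | 2 | p
3 | 7 | s
3 | 9 | p
4 | 2 | t
7 | 2 | q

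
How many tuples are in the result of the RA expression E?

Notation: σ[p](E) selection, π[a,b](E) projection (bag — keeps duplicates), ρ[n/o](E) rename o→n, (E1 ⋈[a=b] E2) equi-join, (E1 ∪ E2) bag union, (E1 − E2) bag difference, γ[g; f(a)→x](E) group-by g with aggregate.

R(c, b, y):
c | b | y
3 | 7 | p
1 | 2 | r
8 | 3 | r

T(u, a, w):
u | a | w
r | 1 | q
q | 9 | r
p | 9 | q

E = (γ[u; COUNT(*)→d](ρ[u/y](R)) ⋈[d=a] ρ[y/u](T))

Row counts bottom-up:
  R → 3
  ρ[u/y](R) → 3
  γ[u; COUNT(*)→d](ρ[u/y](R)) → 2
  T → 3
  ρ[y/u](T) → 3
  (γ[u; COUNT(*)→d](ρ[u/y](R)) ⋈[d=a] ρ[y/u](T)) → 1

|E| = 1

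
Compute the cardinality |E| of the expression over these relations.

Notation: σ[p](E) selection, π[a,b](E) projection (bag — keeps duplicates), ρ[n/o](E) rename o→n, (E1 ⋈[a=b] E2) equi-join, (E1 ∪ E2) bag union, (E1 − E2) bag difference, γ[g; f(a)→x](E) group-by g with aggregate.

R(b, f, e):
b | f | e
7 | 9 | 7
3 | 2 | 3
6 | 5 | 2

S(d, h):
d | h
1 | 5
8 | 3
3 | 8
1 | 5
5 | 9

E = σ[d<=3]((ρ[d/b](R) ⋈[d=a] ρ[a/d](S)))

Row counts bottom-up:
  R → 3
  ρ[d/b](R) → 3
  S → 5
  ρ[a/d](S) → 5
  (ρ[d/b](R) ⋈[d=a] ρ[a/d](S)) → 1
  σ[d<=3]((ρ[d/b](R) ⋈[d=a] ρ[a/d](S))) → 1

|E| = 1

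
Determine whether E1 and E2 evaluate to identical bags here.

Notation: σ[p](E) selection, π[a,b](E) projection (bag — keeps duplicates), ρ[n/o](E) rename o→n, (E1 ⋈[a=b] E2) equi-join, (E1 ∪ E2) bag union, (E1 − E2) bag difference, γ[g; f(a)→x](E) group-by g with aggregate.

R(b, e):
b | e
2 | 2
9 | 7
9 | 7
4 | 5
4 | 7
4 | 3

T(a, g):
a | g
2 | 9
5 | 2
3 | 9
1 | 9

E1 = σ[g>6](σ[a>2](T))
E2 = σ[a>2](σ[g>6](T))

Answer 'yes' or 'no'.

E1 per-node cardinality:
  T → 4
  σ[a>2](T) → 2
  σ[g>6](σ[a>2](T)) → 1
E2 per-node cardinality:
  T → 4
  σ[g>6](T) → 3
  σ[a>2](σ[g>6](T)) → 1

E1 and E2 produce the same multiset:
a | g
3 | 9

yes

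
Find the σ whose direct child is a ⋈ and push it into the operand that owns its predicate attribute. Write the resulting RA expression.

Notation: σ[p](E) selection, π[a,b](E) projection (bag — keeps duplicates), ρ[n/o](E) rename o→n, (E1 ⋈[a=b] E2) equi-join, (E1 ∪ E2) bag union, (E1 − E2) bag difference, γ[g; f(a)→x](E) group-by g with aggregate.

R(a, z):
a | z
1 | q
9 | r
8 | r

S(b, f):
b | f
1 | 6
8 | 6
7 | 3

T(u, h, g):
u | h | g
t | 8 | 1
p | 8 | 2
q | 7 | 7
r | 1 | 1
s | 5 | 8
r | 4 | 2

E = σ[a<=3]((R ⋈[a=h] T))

σ filters on a, owned by the left side.
E' = (σ[a<=3](R) ⋈[a=h] T)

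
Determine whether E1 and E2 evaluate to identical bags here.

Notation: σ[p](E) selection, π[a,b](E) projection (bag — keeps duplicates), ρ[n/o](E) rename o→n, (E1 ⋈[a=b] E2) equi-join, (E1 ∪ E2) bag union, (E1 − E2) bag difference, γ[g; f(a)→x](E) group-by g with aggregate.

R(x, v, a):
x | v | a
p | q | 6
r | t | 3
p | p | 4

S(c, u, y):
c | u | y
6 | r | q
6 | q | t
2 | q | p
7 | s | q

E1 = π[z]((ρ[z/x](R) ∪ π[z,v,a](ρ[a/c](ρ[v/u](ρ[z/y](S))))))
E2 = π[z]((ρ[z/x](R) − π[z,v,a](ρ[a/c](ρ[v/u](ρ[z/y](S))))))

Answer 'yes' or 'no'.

E1 stepwise |·|:
  R → 3
  ρ[z/x](R) → 3
  S → 4
  ρ[z/y](S) → 4
  ρ[v/u](ρ[z/y](S)) → 4
  ρ[a/c](ρ[v/u](ρ[z/y](S))) → 4
  π[z,v,a](ρ[a/c](ρ[v/u](ρ[z/y](S)))) → 4
  (ρ[z/x](R) ∪ π[z,v,a](ρ[a/c](ρ[v/u](ρ[z/y](S))))) → 7
  π[z]((ρ[z/x](R) ∪ π[z,v,a](ρ[a/c](ρ[v/u](ρ[z/y](S)))))) → 7
E2 stepwise |·|:
  R → 3
  ρ[z/x](R) → 3
  S → 4
  ρ[z/y](S) → 4
  ρ[v/u](ρ[z/y](S)) → 4
  ρ[a/c](ρ[v/u](ρ[z/y](S))) → 4
  π[z,v,a](ρ[a/c](ρ[v/u](ρ[z/y](S)))) → 4
  (ρ[z/x](R) − π[z,v,a](ρ[a/c](ρ[v/u](ρ[z/y](S))))) → 3
  π[z]((ρ[z/x](R) − π[z,v,a](ρ[a/c](ρ[v/u](ρ[z/y](S)))))) → 3

E1 result:
z
p
p
p
q
q
r
t
E2 result:
z
p
p
r
Witness: ('q',) appears 2× in E1 but 0× in E2.

no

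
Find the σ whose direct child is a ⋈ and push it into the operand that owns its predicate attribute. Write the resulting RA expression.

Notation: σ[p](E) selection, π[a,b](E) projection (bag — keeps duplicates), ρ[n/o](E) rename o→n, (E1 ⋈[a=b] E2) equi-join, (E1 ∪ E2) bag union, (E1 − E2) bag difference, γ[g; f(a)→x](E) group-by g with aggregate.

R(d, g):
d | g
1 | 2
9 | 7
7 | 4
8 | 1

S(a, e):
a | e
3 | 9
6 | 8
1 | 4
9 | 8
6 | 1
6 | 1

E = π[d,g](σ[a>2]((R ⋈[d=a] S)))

σ filters on a, owned by the right side.
E' = π[d,g]((R ⋈[d=a] σ[a>2](S)))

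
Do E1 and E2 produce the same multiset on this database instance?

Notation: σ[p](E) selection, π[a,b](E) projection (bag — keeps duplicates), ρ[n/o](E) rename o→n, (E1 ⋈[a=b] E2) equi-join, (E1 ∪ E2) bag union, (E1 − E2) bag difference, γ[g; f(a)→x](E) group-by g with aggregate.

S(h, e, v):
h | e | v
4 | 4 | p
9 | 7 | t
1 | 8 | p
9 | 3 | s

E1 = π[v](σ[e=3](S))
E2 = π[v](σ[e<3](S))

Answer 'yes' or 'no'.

E1 subexpression sizes:
  S → 4
  σ[e=3](S) → 1
  π[v](σ[e=3](S)) → 1
E2 subexpression sizes:
  S → 4
  σ[e<3](S) → 0
  π[v](σ[e<3](S)) → 0

E1 result:
v
s
E2 result:
v
(0 rows)
Witness: ('s',) appears 1× in E1 but 0× in E2.

no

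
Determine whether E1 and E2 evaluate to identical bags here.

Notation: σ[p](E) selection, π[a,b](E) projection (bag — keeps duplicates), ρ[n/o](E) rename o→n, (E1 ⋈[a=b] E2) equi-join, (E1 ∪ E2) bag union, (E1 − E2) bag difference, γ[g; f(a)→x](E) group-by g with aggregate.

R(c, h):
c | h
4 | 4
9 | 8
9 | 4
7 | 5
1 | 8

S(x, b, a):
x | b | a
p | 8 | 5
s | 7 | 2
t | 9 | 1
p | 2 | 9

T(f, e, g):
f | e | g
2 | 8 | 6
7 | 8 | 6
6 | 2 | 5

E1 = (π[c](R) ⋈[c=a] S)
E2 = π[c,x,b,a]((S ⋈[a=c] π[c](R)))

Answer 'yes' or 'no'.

E1 row counts bottom-up:
  R → 5
  π[c](R) → 5
  S → 4
  (π[c](R) ⋈[c=a] S) → 3
E2 row counts bottom-up:
  S → 4
  R → 5
  π[c](R) → 5
  (S ⋈[a=c] π[c](R)) → 3
  π[c,x,b,a]((S ⋈[a=c] π[c](R))) → 3

E1 and E2 produce the same multiset:
c | x | b | a
1 | t | 9 | 1
9 | p | 2 | 9
9 | p | 2 | 9

yes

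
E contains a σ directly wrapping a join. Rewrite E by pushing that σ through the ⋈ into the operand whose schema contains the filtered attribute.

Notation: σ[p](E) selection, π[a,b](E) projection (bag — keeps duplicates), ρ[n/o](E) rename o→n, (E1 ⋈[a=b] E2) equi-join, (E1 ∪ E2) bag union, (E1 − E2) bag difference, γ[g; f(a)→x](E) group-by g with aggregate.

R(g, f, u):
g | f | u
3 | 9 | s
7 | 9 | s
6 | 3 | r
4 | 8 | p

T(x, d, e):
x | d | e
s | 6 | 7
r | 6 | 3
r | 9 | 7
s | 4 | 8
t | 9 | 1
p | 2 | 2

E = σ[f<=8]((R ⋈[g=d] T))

σ filters on f, owned by the left side.
E' = (σ[f<=8](R) ⋈[g=d] T)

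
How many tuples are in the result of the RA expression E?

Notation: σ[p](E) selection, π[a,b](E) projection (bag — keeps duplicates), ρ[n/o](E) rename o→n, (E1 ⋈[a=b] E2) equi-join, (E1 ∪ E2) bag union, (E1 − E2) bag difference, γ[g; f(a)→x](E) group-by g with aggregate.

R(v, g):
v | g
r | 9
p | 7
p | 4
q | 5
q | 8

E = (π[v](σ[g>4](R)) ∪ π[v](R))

Per-node cardinality:
  R → 5
  σ[g>4](R) → 4
  π[v](σ[g>4](R)) → 4
  R → 5
  π[v](R) → 5
  (π[v](σ[g>4](R)) ∪ π[v](R)) → 9

|E| = 9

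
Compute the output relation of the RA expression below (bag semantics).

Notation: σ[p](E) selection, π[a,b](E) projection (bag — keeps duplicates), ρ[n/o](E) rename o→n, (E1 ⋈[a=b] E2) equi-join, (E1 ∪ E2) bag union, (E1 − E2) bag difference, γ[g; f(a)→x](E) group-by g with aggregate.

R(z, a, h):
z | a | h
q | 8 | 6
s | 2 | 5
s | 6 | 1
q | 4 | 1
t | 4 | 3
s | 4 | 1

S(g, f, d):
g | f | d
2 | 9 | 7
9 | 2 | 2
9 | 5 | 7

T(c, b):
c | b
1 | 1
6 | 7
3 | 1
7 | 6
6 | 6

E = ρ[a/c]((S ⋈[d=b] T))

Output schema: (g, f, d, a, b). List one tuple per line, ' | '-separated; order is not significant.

Per-node cardinality:
  S → 3
  T → 5
  (S ⋈[d=b] T) → 2
  ρ[a/c]((S ⋈[d=b] T)) → 2

== RESULT ==
g | f | d | a | b
2 | 9 | 7 | 6 | 7
9 | 5 | 7 | 6 | 7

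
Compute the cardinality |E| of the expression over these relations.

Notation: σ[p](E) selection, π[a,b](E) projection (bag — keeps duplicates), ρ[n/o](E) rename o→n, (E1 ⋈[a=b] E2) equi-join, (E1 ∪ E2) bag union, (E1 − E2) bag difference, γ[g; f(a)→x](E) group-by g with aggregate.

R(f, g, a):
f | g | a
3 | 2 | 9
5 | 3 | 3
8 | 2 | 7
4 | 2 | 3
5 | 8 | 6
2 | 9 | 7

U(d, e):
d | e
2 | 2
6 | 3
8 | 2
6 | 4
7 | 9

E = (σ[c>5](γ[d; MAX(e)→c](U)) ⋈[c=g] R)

Row counts bottom-up:
  U → 5
  γ[d; MAX(e)→c](U) → 4
  σ[c>5](γ[d; MAX(e)→c](U)) → 1
  R → 6
  (σ[c>5](γ[d; MAX(e)→c](U)) ⋈[c=g] R) → 1

|E| = 1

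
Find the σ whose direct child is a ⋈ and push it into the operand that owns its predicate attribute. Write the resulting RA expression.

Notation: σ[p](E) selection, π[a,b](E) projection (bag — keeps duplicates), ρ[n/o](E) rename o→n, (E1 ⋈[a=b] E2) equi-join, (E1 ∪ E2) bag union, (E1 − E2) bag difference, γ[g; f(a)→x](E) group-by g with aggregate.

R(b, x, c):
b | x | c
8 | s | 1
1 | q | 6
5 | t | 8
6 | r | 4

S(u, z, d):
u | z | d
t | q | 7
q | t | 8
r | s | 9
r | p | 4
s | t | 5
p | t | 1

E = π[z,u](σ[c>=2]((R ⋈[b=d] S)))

σ filters on c, owned by the left side.
E' = π[z,u]((σ[c>=2](R) ⋈[b=d] S))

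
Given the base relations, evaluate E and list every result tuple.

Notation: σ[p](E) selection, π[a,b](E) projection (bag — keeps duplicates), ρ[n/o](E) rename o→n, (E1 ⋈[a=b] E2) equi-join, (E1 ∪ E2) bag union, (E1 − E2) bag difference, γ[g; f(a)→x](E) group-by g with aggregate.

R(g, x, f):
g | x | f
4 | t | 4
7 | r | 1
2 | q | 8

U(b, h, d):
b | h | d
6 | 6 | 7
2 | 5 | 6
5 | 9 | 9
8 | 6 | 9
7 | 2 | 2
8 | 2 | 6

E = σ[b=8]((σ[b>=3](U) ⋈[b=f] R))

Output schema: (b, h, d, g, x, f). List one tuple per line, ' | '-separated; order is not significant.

Per-node cardinality:
  U → 6
  σ[b>=3](U) → 5
  R → 3
  (σ[b>=3](U) ⋈[b=f] R) → 2
  σ[b=8]((σ[b>=3](U) ⋈[b=f] R)) → 2

== RESULT ==
b | h | d | g | x | f
8 | 2 | 6 | 2 | q | 8
8 | 6 | 9 | 2 | q | 8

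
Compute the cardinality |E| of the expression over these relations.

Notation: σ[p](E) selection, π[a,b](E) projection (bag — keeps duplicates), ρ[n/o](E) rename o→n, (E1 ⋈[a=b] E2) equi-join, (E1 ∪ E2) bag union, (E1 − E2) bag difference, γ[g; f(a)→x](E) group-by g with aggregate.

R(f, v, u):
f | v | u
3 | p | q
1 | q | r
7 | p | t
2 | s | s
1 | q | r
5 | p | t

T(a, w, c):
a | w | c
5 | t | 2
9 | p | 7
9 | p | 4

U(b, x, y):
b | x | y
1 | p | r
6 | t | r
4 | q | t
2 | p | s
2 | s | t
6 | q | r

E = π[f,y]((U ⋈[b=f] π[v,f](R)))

Stepwise |·|:
  U → 6
  R → 6
  π[v,f](R) → 6
  (U ⋈[b=f] π[v,f](R)) → 4
  π[f,y]((U ⋈[b=f] π[v,f](R))) → 4

|E| = 4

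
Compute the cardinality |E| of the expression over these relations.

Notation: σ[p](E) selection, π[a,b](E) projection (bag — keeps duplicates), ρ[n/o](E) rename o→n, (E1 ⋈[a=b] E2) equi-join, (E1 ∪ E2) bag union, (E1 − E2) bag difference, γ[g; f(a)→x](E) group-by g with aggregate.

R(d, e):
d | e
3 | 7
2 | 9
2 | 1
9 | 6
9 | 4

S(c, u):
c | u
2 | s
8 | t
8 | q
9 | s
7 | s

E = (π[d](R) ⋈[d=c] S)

Row counts bottom-up:
  R → 5
  π[d](R) → 5
  S → 5
  (π[d](R) ⋈[d=c] S) → 4

|E| = 4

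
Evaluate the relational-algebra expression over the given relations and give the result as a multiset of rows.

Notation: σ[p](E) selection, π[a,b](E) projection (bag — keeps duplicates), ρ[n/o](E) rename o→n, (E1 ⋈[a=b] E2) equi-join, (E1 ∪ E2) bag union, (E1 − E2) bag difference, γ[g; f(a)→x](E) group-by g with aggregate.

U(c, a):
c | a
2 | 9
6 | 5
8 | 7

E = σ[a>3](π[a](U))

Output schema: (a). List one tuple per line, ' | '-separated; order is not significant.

Stepwise |·|:
  U → 3
  π[a](U) → 3
  σ[a>3](π[a](U)) → 3

== RESULT ==
a
5
7
9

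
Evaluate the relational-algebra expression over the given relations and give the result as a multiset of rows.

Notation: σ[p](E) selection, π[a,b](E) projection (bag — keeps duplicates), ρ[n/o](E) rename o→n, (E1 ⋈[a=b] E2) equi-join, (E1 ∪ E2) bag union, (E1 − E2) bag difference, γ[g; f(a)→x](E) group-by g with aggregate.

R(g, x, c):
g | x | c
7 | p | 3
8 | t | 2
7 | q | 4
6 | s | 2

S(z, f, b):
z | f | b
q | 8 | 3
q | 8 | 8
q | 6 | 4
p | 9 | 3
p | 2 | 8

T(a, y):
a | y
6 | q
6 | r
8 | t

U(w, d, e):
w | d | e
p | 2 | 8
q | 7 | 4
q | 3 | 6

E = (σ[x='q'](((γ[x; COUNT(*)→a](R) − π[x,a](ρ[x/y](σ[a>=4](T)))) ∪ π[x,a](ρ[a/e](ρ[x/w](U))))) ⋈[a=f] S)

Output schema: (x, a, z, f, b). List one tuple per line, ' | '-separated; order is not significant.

Subexpression sizes:
  R → 4
  γ[x; COUNT(*)→a](R) → 4
  T → 3
  σ[a>=4](T) → 3
  ρ[x/y](σ[a>=4](T)) → 3
  π[x,a](ρ[x/y](σ[a>=4](T))) → 3
  (γ[x; COUNT(*)→a](R) − π[x,a](ρ[x/y](σ[a>=4](T)))) → 4
  U → 3
  ρ[x/w](U) → 3
  ρ[a/e](ρ[x/w](U)) → 3
  π[x,a](ρ[a/e](ρ[x/w](U))) → 3
  ((γ[x; COUNT(*)→a](R) − π[x,a](ρ[x/y](σ[a>=4](T)))) ∪ π[x,a](ρ[a/e](ρ[x/w](U)))) → 7
  σ[x='q'](((γ[x; COUNT(*)→a](R) − π[x,a](ρ[x/y](σ[a>=4](T)))) ∪ π[x,a](ρ[a/e](ρ[x/w](U))))) → 3
  S → 5
  (σ[x='q'](((γ[x; COUNT(*)→a](R) − π[x,a](ρ[x/y](σ[a>=4](T)))) ∪ π[x,a](ρ[a/e](ρ[x/w](U))))) ⋈[a=f] S) → 1

== RESULT ==
x | a | z | f | b
q | 6 | q | 6 | 4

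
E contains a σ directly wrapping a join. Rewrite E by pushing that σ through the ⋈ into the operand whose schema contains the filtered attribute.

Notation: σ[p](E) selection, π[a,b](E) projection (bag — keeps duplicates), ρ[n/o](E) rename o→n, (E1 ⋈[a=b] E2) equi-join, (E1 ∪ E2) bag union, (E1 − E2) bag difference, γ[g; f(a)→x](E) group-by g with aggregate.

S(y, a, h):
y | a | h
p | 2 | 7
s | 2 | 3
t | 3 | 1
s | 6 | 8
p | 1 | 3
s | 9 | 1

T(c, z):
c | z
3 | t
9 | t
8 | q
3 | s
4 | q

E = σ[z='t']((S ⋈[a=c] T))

σ filters on z, owned by the right side.
E' = (S ⋈[a=c] σ[z='t'](T))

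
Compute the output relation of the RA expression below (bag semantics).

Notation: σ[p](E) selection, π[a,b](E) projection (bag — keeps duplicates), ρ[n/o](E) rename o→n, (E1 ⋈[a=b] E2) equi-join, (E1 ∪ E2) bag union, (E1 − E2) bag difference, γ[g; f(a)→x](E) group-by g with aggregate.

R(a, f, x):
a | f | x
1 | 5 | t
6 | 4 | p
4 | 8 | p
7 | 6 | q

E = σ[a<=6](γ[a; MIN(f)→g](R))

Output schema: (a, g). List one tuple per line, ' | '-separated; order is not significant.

Row counts bottom-up:
  R → 4
  γ[a; MIN(f)→g](R) → 4
  σ[a<=6](γ[a; MIN(f)→g](R)) → 3

== RESULT ==
a | g
1 | 5
4 | 8
6 | 4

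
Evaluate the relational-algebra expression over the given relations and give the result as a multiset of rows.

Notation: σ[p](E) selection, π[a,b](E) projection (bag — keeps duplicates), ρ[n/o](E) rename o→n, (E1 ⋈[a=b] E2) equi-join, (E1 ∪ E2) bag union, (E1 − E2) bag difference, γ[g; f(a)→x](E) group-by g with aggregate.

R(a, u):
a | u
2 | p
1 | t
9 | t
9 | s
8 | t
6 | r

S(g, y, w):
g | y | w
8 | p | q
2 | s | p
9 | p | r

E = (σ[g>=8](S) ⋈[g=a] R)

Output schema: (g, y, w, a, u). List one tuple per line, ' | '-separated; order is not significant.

Stepwise |·|:
  S → 3
  σ[g>=8](S) → 2
  R → 6
  (σ[g>=8](S) ⋈[g=a] R) → 3

== RESULT ==
g | y | w | a | u
8 | p | q | 8 | t
9 | p | r | 9 | s
9 | p | r | 9 | t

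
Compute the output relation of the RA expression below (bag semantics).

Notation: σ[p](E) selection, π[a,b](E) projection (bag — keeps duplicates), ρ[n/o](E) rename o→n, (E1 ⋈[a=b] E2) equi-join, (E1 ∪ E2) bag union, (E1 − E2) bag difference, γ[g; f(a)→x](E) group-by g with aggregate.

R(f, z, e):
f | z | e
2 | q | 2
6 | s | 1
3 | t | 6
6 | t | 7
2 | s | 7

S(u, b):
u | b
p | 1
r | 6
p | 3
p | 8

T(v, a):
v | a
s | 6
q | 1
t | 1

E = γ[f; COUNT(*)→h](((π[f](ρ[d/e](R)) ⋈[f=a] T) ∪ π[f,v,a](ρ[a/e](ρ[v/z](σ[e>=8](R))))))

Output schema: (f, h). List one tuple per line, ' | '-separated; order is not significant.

Subexpression sizes:
  R → 5
  ρ[d/e](R) → 5
  π[f](ρ[d/e](R)) → 5
  T → 3
  (π[f](ρ[d/e](R)) ⋈[f=a] T) → 2
  R → 5
  σ[e>=8](R) → 0
  ρ[v/z](σ[e>=8](R)) → 0
  ρ[a/e](ρ[v/z](σ[e>=8](R))) → 0
  π[f,v,a](ρ[a/e](ρ[v/z](σ[e>=8](R)))) → 0
  ((π[f](ρ[d/e](R)) ⋈[f=a] T) ∪ π[f,v,a](ρ[a/e](ρ[v/z](σ[e>=8](R))))) → 2
  γ[f; COUNT(*)→h](((π[f](ρ[d/e](R)) ⋈[f=a] T) ∪ π[f,v,a](ρ[a/e](ρ[v/z](σ[e>=8](R)))))) → 1

== RESULT ==
f | h
6 | 2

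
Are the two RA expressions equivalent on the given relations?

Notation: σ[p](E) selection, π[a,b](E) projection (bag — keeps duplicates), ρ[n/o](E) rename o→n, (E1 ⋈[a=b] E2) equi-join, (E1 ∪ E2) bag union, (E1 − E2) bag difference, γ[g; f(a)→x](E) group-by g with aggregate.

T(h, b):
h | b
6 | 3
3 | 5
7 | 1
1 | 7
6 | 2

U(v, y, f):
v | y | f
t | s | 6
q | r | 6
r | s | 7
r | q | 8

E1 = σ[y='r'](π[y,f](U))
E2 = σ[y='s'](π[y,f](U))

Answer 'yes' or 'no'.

E1 subexpression sizes:
  U → 4
  π[y,f](U) → 4
  σ[y='r'](π[y,f](U)) → 1
E2 subexpression sizes:
  U → 4
  π[y,f](U) → 4
  σ[y='s'](π[y,f](U)) → 2

E1 result:
y | f
r | 6
E2 result:
y | f
s | 6
s | 7
Witness: ('s', 6) appears 0× in E1 but 1× in E2.

no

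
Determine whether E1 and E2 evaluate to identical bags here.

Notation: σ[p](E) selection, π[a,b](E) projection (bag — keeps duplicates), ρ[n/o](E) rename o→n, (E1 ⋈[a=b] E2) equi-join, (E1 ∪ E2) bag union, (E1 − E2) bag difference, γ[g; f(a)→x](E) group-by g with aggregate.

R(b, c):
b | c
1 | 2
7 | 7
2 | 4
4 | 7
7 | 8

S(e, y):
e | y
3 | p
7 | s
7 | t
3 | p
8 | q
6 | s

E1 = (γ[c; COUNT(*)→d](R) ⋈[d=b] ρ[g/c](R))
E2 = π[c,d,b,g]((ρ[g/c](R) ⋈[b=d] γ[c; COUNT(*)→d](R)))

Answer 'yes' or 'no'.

E1 stepwise |·|:
  R → 5
  γ[c; COUNT(*)→d](R) → 4
  R → 5
  ρ[g/c](R) → 5
  (γ[c; COUNT(*)→d](R) ⋈[d=b] ρ[g/c](R)) → 4
E2 stepwise |·|:
  R → 5
  ρ[g/c](R) → 5
  R → 5
  γ[c; COUNT(*)→d](R) → 4
  (ρ[g/c](R) ⋈[b=d] γ[c; COUNT(*)→d](R)) → 4
  π[c,d,b,g]((ρ[g/c](R) ⋈[b=d] γ[c; COUNT(*)→d](R))) → 4

E1 and E2 produce the same multiset:
c | d | b | g
2 | 1 | 1 | 2
4 | 1 | 1 | 2
7 | 2 | 2 | 4
8 | 1 | 1 | 2

yes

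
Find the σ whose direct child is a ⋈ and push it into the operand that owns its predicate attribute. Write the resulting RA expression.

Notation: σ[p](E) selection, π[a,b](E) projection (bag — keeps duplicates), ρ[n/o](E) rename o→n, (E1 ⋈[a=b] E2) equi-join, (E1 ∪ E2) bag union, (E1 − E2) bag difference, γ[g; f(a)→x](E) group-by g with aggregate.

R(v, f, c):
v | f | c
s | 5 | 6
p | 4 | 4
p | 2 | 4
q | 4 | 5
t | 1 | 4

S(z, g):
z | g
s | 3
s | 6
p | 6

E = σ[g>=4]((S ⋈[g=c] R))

σ filters on g, owned by the left side.
E' = (σ[g>=4](S) ⋈[g=c] R)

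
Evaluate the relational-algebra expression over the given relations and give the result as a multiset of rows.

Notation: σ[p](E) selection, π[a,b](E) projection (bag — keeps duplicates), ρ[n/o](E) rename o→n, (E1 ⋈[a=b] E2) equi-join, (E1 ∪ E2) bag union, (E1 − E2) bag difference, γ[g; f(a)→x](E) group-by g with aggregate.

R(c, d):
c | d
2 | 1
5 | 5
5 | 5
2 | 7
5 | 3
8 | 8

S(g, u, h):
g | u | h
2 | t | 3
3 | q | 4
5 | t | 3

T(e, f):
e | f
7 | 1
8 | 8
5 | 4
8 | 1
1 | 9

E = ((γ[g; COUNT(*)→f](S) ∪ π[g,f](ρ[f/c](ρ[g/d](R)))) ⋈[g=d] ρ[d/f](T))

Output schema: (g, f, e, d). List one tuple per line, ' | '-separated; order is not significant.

Row counts bottom-up:
  S → 3
  γ[g; COUNT(*)→f](S) → 3
  R → 6
  ρ[g/d](R) → 6
  ρ[f/c](ρ[g/d](R)) → 6
  π[g,f](ρ[f/c](ρ[g/d](R))) → 6
  (γ[g; COUNT(*)→f](S) ∪ π[g,f](ρ[f/c](ρ[g/d](R)))) → 9
  T → 5
  ρ[d/f](T) → 5
  ((γ[g; COUNT(*)→f](S) ∪ π[g,f](ρ[f/c](ρ[g/d](R)))) ⋈[g=d] ρ[d/f](T)) → 3

== RESULT ==
g | f | e | d
1 | 2 | 7 | 1
1 | 2 | 8 | 1
8 | 8 | 8 | 8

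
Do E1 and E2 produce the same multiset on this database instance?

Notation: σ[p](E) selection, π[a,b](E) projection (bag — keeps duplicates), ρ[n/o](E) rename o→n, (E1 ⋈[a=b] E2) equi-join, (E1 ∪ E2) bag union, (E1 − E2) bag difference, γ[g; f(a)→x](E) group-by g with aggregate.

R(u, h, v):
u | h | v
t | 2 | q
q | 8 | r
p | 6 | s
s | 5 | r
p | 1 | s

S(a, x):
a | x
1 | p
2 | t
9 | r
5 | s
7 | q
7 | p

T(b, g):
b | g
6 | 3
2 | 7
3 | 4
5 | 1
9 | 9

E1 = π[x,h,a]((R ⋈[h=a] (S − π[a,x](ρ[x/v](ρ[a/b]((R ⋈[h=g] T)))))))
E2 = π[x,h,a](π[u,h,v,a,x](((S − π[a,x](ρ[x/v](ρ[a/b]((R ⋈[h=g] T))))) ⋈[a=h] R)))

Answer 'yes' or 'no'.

E1 stepwise |·|:
  R → 5
  S → 6
  R → 5
  T → 5
  (R ⋈[h=g] T) → 1
  ρ[a/b]((R ⋈[h=g] T)) → 1
  ρ[x/v](ρ[a/b]((R ⋈[h=g] T))) → 1
  π[a,x](ρ[x/v](ρ[a/b]((R ⋈[h=g] T)))) → 1
  (S − π[a,x](ρ[x/v](ρ[a/b]((R ⋈[h=g] T))))) → 5
  (R ⋈[h=a] (S − π[a,x](ρ[x/v](ρ[a/b]((R ⋈[h=g] T)))))) → 2
  π[x,h,a]((R ⋈[h=a] (S − π[a,x](ρ[x/v](ρ[a/b]((R ⋈[h=g] T))))))) → 2
E2 stepwise |·|:
  S → 6
  R → 5
  T → 5
  (R ⋈[h=g] T) → 1
  ρ[a/b]((R ⋈[h=g] T)) → 1
  ρ[x/v](ρ[a/b]((R ⋈[h=g] T))) → 1
  π[a,x](ρ[x/v](ρ[a/b]((R ⋈[h=g] T)))) → 1
  (S − π[a,x](ρ[x/v](ρ[a/b]((R ⋈[h=g] T))))) → 5
  R → 5
  ((S − π[a,x](ρ[x/v](ρ[a/b]((R ⋈[h=g] T))))) ⋈[a=h] R) → 2
  π[u,h,v,a,x](((S − π[a,x](ρ[x/v](ρ[a/b]((R ⋈[h=g] T))))) ⋈[a=h] R)) → 2
  π[x,h,a](π[u,h,v,a,x](((S − π[a,x](ρ[x/v](ρ[a/b]((R ⋈[h=g] T))))) ⋈[a=h] R))) → 2

E1 and E2 produce the same multiset:
x | h | a
p | 1 | 1
t | 2 | 2

yes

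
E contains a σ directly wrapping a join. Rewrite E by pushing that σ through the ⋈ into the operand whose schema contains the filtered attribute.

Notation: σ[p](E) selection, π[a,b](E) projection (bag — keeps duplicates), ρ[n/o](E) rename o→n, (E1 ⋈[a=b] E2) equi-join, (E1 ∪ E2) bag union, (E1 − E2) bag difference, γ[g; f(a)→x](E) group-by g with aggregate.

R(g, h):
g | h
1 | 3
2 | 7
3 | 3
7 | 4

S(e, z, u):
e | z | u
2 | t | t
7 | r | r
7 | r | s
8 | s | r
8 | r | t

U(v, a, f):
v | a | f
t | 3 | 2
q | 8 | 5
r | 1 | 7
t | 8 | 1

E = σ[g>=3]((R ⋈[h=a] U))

σ filters on g, owned by the left side.
E' = (σ[g>=3](R) ⋈[h=a] U)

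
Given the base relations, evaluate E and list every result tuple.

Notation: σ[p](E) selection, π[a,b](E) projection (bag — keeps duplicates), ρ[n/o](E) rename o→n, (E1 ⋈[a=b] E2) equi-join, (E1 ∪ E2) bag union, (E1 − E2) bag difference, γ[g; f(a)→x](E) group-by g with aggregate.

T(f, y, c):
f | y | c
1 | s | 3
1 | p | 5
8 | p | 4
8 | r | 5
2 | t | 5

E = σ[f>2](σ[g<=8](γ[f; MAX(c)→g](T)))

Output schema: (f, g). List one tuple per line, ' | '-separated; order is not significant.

Row counts bottom-up:
  T → 5
  γ[f; MAX(c)→g](T) → 3
  σ[g<=8](γ[f; MAX(c)→g](T)) → 3
  σ[f>2](σ[g<=8](γ[f; MAX(c)→g](T))) → 1

== RESULT ==
f | g
8 | 5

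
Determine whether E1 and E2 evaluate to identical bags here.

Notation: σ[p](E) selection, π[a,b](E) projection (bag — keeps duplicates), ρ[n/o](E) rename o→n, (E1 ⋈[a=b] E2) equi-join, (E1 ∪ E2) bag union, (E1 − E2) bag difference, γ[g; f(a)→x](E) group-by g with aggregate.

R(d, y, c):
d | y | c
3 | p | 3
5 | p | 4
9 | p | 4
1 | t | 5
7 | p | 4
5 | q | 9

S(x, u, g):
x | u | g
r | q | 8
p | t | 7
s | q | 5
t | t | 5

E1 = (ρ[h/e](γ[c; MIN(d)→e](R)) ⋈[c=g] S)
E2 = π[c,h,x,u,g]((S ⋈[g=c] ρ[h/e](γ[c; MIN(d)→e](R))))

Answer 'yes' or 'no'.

E1 row counts bottom-up:
  R → 6
  γ[c; MIN(d)→e](R) → 4
  ρ[h/e](γ[c; MIN(d)→e](R)) → 4
  S → 4
  (ρ[h/e](γ[c; MIN(d)→e](R)) ⋈[c=g] S) → 2
E2 row counts bottom-up:
  S → 4
  R → 6
  γ[c; MIN(d)→e](R) → 4
  ρ[h/e](γ[c; MIN(d)→e](R)) → 4
  (S ⋈[g=c] ρ[h/e](γ[c; MIN(d)→e](R))) → 2
  π[c,h,x,u,g]((S ⋈[g=c] ρ[h/e](γ[c; MIN(d)→e](R)))) → 2

E1 and E2 produce the same multiset:
c | h | x | u | g
5 | 1 | s | q | 5
5 | 1 | t | t | 5

yes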